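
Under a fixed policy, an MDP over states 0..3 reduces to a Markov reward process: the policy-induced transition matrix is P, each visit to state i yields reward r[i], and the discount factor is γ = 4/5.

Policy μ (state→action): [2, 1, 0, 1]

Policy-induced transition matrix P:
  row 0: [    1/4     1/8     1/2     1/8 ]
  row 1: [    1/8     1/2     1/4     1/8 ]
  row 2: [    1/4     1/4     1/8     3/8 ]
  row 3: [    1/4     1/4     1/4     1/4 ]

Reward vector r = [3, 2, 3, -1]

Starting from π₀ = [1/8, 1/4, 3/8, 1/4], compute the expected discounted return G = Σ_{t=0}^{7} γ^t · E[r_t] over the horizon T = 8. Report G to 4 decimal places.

G = 7.4281

t=0: π = [0.1250, 0.2500, 0.3750, 0.2500], E[r] = 1.7500, γ^t·E[r] = 1.750000, running G = 1.750000
t=1: π = [0.2188, 0.2969, 0.2344, 0.2500], E[r] = 1.7031, γ^t·E[r] = 1.362500, running G = 3.112500
t=2: π = [0.2129, 0.2969, 0.2754, 0.2148], E[r] = 1.8438, γ^t·E[r] = 1.180000, running G = 4.292500
t=3: π = [0.2129, 0.2976, 0.2688, 0.2207], E[r] = 1.8196, γ^t·E[r] = 0.931625, running G = 5.224125
t=4: π = [0.2128, 0.2978, 0.2696, 0.2198], E[r] = 1.8231, γ^t·E[r] = 0.746725, running G = 5.970850
t=5: π = [0.2128, 0.2978, 0.2695, 0.2199], E[r] = 1.8226, γ^t·E[r] = 0.597241, running G = 6.568091
t=6: π = [0.2128, 0.2979, 0.2695, 0.2199], E[r] = 1.8227, γ^t·E[r] = 0.477810, running G = 7.045901
t=7: π = [0.2128, 0.2979, 0.2695, 0.2199], E[r] = 1.8227, γ^t·E[r] = 0.382247, running G = 7.428147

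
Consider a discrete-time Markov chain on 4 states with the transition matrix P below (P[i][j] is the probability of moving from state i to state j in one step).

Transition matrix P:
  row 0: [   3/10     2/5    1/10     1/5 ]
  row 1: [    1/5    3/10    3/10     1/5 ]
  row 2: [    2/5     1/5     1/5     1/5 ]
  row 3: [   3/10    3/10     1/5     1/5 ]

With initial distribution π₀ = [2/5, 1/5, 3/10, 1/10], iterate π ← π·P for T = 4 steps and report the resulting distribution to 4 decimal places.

t=0: π = [0.4000, 0.2000, 0.3000, 0.1000]
t=1: π = [0.3100, 0.3100, 0.1800, 0.2000]
t=2: π = [0.2870, 0.3130, 0.2000, 0.2000]
t=3: π = [0.2887, 0.3087, 0.2026, 0.2000]
t=4: π = [0.2894, 0.3086, 0.2020, 0.2000]

π = [0.2894, 0.3086, 0.2020, 0.2000]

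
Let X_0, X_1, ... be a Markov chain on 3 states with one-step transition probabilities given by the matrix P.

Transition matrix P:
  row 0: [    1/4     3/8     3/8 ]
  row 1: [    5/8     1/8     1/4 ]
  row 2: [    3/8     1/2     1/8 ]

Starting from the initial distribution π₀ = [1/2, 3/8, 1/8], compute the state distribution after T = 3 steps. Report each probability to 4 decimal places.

π = [0.4097, 0.3235, 0.2668]

t=0: π = [0.5000, 0.3750, 0.1250]
t=1: π = [0.4063, 0.2969, 0.2969]
t=2: π = [0.3984, 0.3379, 0.2637]
t=3: π = [0.4097, 0.3235, 0.2668]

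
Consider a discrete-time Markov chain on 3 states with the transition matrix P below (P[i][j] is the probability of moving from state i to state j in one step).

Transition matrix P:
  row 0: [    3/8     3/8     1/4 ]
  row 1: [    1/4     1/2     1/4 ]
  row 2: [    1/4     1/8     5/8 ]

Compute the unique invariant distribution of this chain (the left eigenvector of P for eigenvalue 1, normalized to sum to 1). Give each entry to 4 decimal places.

π = [0.2857, 0.3143, 0.4000]

Balance equations π_j = Σ_i π_i·P[i][j]:
  π_0 = 3/8·π_0 + 1/4·π_1 + 1/4·π_2
  π_1 = 3/8·π_0 + 1/2·π_1 + 1/8·π_2
  normalize: π_0 + π_1 + π_2 = 1
Solving the linear system gives exactly π = [2/7, 11/35, 2/5].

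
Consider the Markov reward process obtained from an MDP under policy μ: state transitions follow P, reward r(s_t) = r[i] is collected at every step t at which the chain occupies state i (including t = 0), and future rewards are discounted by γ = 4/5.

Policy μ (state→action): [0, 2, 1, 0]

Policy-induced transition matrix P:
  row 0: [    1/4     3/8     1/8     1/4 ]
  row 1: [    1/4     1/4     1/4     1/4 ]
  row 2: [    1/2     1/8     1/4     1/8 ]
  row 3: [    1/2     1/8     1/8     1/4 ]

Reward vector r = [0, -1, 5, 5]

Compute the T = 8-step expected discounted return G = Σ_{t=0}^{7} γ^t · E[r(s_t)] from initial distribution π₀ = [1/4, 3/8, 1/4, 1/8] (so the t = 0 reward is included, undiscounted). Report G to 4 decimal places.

t=0: π = [0.2500, 0.3750, 0.2500, 0.1250], E[r] = 1.5000, γ^t·E[r] = 1.500000, running G = 1.500000
t=1: π = [0.3438, 0.2344, 0.2031, 0.2188], E[r] = 1.8750, γ^t·E[r] = 1.500000, running G = 3.000000
t=2: π = [0.3555, 0.2402, 0.1797, 0.2246], E[r] = 1.7813, γ^t·E[r] = 1.140000, running G = 4.140000
t=3: π = [0.3511, 0.2439, 0.1775, 0.2275], E[r] = 1.7813, γ^t·E[r] = 0.912000, running G = 5.052000
t=4: π = [0.3513, 0.2433, 0.1777, 0.2278], E[r] = 1.7842, γ^t·E[r] = 0.730800, running G = 5.782800
t=5: π = [0.3514, 0.2432, 0.1776, 0.2278], E[r] = 1.7838, γ^t·E[r] = 0.584520, running G = 6.367320
t=6: π = [0.3514, 0.2432, 0.1776, 0.2278], E[r] = 1.7838, γ^t·E[r] = 0.467604, running G = 6.834924
t=7: π = [0.3514, 0.2432, 0.1776, 0.2278], E[r] = 1.7838, γ^t·E[r] = 0.374087, running G = 7.209011

G = 7.2090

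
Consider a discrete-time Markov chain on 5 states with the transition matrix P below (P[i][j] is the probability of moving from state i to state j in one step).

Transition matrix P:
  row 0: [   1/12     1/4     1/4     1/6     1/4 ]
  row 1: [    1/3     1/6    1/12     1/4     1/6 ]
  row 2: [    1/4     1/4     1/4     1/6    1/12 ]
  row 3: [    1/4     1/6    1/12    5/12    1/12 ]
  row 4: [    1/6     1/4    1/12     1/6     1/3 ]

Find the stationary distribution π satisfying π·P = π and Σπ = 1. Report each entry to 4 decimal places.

Balance equations π_j = Σ_i π_i·P[i][j]:
  π_0 = 1/12·π_0 + 1/3·π_1 + 1/4·π_2 + 1/4·π_3 + 1/6·π_4
  π_1 = 1/4·π_0 + 1/6·π_1 + 1/4·π_2 + 1/6·π_3 + 1/4·π_4
  π_2 = 1/4·π_0 + 1/12·π_1 + 1/4·π_2 + 1/12·π_3 + 1/12·π_4
  π_3 = 1/6·π_0 + 1/4·π_1 + 1/6·π_2 + 5/12·π_3 + 1/6·π_4
  normalize: π_0 + π_1 + π_2 + π_3 + π_4 = 1
Solving the linear system gives exactly π = [817/3776, 25/118, 541/3776, 29/118, 345/1888].

π = [0.2164, 0.2119, 0.1433, 0.2458, 0.1827]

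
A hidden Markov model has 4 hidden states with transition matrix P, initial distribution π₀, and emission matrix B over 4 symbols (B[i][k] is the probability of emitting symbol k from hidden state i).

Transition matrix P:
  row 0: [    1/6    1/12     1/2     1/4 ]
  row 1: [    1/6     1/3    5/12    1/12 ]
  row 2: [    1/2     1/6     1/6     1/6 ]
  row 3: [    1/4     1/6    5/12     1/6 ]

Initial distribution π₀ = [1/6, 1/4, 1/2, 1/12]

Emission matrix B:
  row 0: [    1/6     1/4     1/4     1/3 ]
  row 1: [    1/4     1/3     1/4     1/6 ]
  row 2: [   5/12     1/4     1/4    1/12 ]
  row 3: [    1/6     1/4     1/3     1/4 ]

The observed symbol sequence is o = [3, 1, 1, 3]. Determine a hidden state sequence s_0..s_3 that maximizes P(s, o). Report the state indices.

t=0: δ = [5.556e-02, 4.167e-02, 4.167e-02, 2.083e-02]  (obs o_0=3)
t=1: δ = [5.208e-03, 4.630e-03, 6.944e-03, 3.472e-03]  ψ = [2, 1, 0, 0]  (obs o_1=1)
t=2: δ = [8.681e-04, 5.144e-04, 6.510e-04, 3.255e-04]  ψ = [2, 1, 0, 0]  (obs o_2=1)
t=3: δ = [1.085e-04, 2.858e-05, 3.617e-05, 5.425e-05]  ψ = [2, 1, 0, 0]  (obs o_3=3)
backtrack: best end state = 0; path = [2, 0, 2, 0]

path = [2, 0, 2, 0]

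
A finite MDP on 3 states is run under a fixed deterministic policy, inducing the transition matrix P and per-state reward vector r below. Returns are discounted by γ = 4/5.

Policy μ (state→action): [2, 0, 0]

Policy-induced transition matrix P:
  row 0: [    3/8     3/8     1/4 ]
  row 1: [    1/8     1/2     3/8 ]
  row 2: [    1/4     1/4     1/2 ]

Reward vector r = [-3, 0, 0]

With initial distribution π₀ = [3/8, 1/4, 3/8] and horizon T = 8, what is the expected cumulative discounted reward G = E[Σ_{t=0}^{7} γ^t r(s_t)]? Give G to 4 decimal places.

t=0: π = [0.3750, 0.2500, 0.3750], E[r] = -1.1250, γ^t·E[r] = -1.125000, running G = -1.125000
t=1: π = [0.2656, 0.3594, 0.3750], E[r] = -0.7969, γ^t·E[r] = -0.637500, running G = -1.762500
t=2: π = [0.2383, 0.3730, 0.3887], E[r] = -0.7148, γ^t·E[r] = -0.457500, running G = -2.220000
t=3: π = [0.2332, 0.3730, 0.3938], E[r] = -0.6995, γ^t·E[r] = -0.358125, running G = -2.578125
t=4: π = [0.2325, 0.3724, 0.3951], E[r] = -0.6975, γ^t·E[r] = -0.285713, running G = -2.863838
t=5: π = [0.2325, 0.3722, 0.3953], E[r] = -0.6975, γ^t·E[r] = -0.228570, running G = -3.092408
t=6: π = [0.2325, 0.3721, 0.3954], E[r] = -0.6976, γ^t·E[r] = -0.182880, running G = -3.275287
t=7: π = [0.2326, 0.3721, 0.3954], E[r] = -0.6977, γ^t·E[r] = -0.146311, running G = -3.421598

G = -3.4216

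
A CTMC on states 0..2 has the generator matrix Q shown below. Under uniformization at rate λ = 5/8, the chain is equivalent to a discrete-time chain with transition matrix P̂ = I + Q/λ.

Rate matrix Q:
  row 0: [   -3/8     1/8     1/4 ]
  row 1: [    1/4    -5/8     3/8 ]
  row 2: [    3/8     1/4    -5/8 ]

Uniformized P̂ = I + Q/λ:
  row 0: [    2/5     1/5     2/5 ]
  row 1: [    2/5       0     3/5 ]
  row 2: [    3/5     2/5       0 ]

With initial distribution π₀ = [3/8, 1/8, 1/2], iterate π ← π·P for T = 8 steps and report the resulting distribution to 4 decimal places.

π = [0.4630, 0.2189, 0.3181]

t=0: π = [0.3750, 0.1250, 0.5000]
t=1: π = [0.5000, 0.2750, 0.2250]
t=2: π = [0.4450, 0.1900, 0.3650]
t=3: π = [0.4730, 0.2350, 0.2920]
t=4: π = [0.4584, 0.2114, 0.3302]
t=5: π = [0.4660, 0.2238, 0.3102]
t=6: π = [0.4620, 0.2173, 0.3207]
t=7: π = [0.4641, 0.2207, 0.3152]
t=8: π = [0.4630, 0.2189, 0.3181]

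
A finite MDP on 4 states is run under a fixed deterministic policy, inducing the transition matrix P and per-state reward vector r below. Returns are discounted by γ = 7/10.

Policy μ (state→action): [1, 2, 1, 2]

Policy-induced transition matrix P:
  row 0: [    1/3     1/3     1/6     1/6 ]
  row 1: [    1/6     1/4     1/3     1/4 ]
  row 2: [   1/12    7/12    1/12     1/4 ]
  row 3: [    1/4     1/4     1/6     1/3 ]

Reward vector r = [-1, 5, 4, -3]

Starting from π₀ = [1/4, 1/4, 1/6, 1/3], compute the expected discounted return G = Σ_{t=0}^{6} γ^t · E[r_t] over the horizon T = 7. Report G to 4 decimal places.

G = 3.7340

t=0: π = [0.2500, 0.2500, 0.1667, 0.3333], E[r] = 0.6667, γ^t·E[r] = 0.666667, running G = 0.666667
t=1: π = [0.2222, 0.3264, 0.1944, 0.2569], E[r] = 1.4167, γ^t·E[r] = 0.991667, running G = 1.658333
t=2: π = [0.2089, 0.3333, 0.2049, 0.2529], E[r] = 1.5185, γ^t·E[r] = 0.744074, running G = 2.402407
t=3: π = [0.2055, 0.3357, 0.2052, 0.2537], E[r] = 1.5326, γ^t·E[r] = 0.525682, running G = 2.928089
t=4: π = [0.2050, 0.3355, 0.2055, 0.2540], E[r] = 1.5326, γ^t·E[r] = 0.367981, running G = 3.296071
t=5: π = [0.2049, 0.3356, 0.2055, 0.2541], E[r] = 1.5326, γ^t·E[r] = 0.257590, running G = 3.553660
t=6: π = [0.2049, 0.3356, 0.2055, 0.2541], E[r] = 1.5325, γ^t·E[r] = 0.180300, running G = 3.733960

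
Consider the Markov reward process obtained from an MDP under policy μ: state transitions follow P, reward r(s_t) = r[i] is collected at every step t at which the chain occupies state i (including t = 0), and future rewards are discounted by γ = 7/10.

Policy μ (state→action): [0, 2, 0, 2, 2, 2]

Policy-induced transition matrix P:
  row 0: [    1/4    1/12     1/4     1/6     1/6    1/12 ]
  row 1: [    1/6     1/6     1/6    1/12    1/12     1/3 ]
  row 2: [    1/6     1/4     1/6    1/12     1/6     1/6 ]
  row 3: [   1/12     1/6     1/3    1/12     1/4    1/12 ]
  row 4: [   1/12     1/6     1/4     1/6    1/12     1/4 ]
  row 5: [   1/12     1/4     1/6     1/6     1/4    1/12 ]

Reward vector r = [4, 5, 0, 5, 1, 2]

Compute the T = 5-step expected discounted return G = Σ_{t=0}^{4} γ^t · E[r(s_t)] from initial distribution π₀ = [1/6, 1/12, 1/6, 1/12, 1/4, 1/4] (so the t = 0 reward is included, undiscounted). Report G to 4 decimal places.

t=0: π = [0.1667, 0.0833, 0.1667, 0.0833, 0.2500, 0.2500], E[r] = 2.2500, γ^t·E[r] = 2.250000, running G = 2.250000
t=1: π = [0.1319, 0.1875, 0.2153, 0.1389, 0.1667, 0.1597], E[r] = 2.6458, γ^t·E[r] = 1.852083, running G = 4.102083
t=2: π = [0.1389, 0.1869, 0.2147, 0.1215, 0.1620, 0.1759], E[r] = 2.6117, γ^t·E[r] = 1.279728, running G = 5.381811
t=3: π = [0.1399, 0.1876, 0.2120, 0.1231, 0.1624, 0.1750], E[r] = 2.6257, γ^t·E[r] = 0.900607, running G = 6.282418
t=4: π = [0.1400, 0.1873, 0.2124, 0.1231, 0.1623, 0.1750], E[r] = 2.6239, γ^t·E[r] = 0.630003, running G = 6.912421

G = 6.9124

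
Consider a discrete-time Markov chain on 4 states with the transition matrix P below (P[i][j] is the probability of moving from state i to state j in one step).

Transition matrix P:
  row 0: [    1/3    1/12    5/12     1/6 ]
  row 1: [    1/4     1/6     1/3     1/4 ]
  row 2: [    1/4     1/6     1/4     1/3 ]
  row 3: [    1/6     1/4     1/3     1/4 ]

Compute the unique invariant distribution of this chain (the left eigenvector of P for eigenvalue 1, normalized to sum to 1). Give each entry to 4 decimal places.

π = [0.2494, 0.1673, 0.3269, 0.2565]

Balance equations π_j = Σ_i π_i·P[i][j]:
  π_0 = 1/3·π_0 + 1/4·π_1 + 1/4·π_2 + 1/6·π_3
  π_1 = 1/12·π_0 + 1/6·π_1 + 1/6·π_2 + 1/4·π_3
  π_2 = 5/12·π_0 + 1/3·π_1 + 1/4·π_2 + 1/3·π_3
  normalize: π_0 + π_1 + π_2 + π_3 = 1
Solving the linear system gives exactly π = [425/1704, 95/568, 557/1704, 437/1704].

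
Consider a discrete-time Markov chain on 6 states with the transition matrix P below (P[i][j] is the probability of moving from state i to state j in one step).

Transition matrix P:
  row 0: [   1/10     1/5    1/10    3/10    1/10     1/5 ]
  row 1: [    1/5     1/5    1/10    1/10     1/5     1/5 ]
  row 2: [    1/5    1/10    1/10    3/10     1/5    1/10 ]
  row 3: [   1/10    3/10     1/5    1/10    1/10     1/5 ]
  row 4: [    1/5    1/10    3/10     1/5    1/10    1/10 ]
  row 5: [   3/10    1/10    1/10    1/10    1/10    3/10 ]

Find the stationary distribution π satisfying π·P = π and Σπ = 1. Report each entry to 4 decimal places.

Balance equations π_j = Σ_i π_i·P[i][j]:
  π_0 = 1/10·π_0 + 1/5·π_1 + 1/5·π_2 + 1/10·π_3 + 1/5·π_4 + 3/10·π_5
  π_1 = 1/5·π_0 + 1/5·π_1 + 1/10·π_2 + 3/10·π_3 + 1/10·π_4 + 1/10·π_5
  π_2 = 1/10·π_0 + 1/10·π_1 + 1/10·π_2 + 1/5·π_3 + 3/10·π_4 + 1/10·π_5
  π_3 = 3/10·π_0 + 1/10·π_1 + 3/10·π_2 + 1/10·π_3 + 1/5·π_4 + 1/10·π_5
  π_4 = 1/10·π_0 + 1/5·π_1 + 1/5·π_2 + 1/10·π_3 + 1/10·π_4 + 1/10·π_5
  normalize: π_0 + π_1 + π_2 + π_3 + π_4 + π_5 = 1
Solving the linear system gives exactly π = [19857/108508, 18569/108508, 15643/108508, 9689/54254, 3568/27127, 20789/108508].

π = [0.1830, 0.1711, 0.1442, 0.1786, 0.1315, 0.1916]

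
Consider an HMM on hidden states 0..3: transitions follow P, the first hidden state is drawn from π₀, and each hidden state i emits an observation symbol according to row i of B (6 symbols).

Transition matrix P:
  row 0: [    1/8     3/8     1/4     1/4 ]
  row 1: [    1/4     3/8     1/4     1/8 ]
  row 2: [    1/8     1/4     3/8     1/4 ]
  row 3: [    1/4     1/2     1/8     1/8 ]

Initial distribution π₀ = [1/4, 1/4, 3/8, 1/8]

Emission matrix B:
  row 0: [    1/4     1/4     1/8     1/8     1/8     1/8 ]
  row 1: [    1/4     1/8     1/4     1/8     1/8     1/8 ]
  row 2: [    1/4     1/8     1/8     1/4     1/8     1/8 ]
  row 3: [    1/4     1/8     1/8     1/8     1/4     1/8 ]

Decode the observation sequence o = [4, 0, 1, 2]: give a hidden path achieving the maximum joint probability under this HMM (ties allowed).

path = [3, 1, 0, 1]

t=0: δ = [3.125e-02, 3.125e-02, 4.688e-02, 3.125e-02]  (obs o_0=4)
t=1: δ = [1.953e-03, 3.906e-03, 4.395e-03, 2.930e-03]  ψ = [1, 3, 2, 2]  (obs o_1=0)
t=2: δ = [2.441e-04, 1.831e-04, 2.060e-04, 1.373e-04]  ψ = [1, 1, 2, 2]  (obs o_2=1)
t=3: δ = [5.722e-06, 2.289e-05, 9.656e-06, 7.629e-06]  ψ = [1, 0, 2, 0]  (obs o_3=2)
backtrack: best end state = 1; path = [3, 1, 0, 1]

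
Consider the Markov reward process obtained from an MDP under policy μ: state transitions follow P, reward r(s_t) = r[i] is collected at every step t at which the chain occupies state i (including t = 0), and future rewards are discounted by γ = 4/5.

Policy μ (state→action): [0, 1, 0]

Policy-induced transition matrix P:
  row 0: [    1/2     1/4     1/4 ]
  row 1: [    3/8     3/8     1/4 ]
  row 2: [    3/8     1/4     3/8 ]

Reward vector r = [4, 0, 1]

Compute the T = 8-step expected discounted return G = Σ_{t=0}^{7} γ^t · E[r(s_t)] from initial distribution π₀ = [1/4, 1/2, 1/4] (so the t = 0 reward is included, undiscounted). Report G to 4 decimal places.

t=0: π = [0.2500, 0.5000, 0.2500], E[r] = 1.2500, γ^t·E[r] = 1.250000, running G = 1.250000
t=1: π = [0.4063, 0.3125, 0.2813], E[r] = 1.9063, γ^t·E[r] = 1.525000, running G = 2.775000
t=2: π = [0.4258, 0.2891, 0.2852], E[r] = 1.9883, γ^t·E[r] = 1.272500, running G = 4.047500
t=3: π = [0.4282, 0.2861, 0.2856], E[r] = 1.9985, γ^t·E[r] = 1.023250, running G = 5.070750
t=4: π = [0.4285, 0.2858, 0.2857], E[r] = 1.9998, γ^t·E[r] = 0.819125, running G = 5.889875
t=5: π = [0.4286, 0.2857, 0.2857], E[r] = 2.0000, γ^t·E[r] = 0.655353, running G = 6.545228
t=6: π = [0.4286, 0.2857, 0.2857], E[r] = 2.0000, γ^t·E[r] = 0.524287, running G = 7.069515
t=7: π = [0.4286, 0.2857, 0.2857], E[r] = 2.0000, γ^t·E[r] = 0.419430, running G = 7.488945

G = 7.4889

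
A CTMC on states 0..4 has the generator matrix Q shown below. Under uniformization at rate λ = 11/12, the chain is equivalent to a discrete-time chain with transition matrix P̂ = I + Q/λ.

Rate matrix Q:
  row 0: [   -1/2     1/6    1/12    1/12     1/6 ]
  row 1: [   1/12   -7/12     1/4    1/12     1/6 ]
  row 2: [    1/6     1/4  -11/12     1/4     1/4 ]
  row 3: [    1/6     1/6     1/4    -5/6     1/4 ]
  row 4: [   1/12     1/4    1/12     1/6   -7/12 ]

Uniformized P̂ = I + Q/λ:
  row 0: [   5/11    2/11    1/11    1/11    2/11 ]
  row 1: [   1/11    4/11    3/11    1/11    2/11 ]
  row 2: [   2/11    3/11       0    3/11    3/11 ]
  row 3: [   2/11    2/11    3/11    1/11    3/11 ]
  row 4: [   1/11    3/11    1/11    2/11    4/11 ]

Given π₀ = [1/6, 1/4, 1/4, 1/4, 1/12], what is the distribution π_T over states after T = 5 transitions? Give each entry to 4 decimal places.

π = [0.1849, 0.2673, 0.1515, 0.1416, 0.2547]

t=0: π = [0.1667, 0.2500, 0.2500, 0.2500, 0.0833]
t=1: π = [0.1970, 0.2576, 0.1591, 0.1439, 0.2424]
t=2: π = [0.1901, 0.2652, 0.1494, 0.1419, 0.2534]
t=3: π = [0.1865, 0.2667, 0.1513, 0.1411, 0.2544]
t=4: π = [0.1853, 0.2672, 0.1513, 0.1415, 0.2547]
t=5: π = [0.1849, 0.2673, 0.1515, 0.1416, 0.2547]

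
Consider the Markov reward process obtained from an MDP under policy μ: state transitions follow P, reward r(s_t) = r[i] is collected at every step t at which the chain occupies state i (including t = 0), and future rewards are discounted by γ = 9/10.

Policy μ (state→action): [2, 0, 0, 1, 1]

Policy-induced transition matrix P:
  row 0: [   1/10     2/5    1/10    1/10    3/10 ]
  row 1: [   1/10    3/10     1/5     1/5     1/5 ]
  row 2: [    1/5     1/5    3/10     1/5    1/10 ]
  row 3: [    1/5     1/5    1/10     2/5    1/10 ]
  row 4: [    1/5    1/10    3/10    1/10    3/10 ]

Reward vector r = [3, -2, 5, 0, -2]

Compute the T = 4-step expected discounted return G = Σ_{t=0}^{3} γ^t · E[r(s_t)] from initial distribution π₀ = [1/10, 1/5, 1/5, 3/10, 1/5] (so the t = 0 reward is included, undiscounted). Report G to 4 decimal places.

t=0: π = [0.1000, 0.2000, 0.2000, 0.3000, 0.2000], E[r] = 0.5000, γ^t·E[r] = 0.500000, running G = 0.500000
t=1: π = [0.1700, 0.2200, 0.2000, 0.2300, 0.1800], E[r] = 0.7100, γ^t·E[r] = 0.639000, running G = 1.139000
t=2: π = [0.1610, 0.2380, 0.1980, 0.2110, 0.1920], E[r] = 0.6130, γ^t·E[r] = 0.496530, running G = 1.635530
t=3: π = [0.1601, 0.2368, 0.2018, 0.2069, 0.1944], E[r] = 0.6269, γ^t·E[r] = 0.457010, running G = 2.092540

G = 2.0925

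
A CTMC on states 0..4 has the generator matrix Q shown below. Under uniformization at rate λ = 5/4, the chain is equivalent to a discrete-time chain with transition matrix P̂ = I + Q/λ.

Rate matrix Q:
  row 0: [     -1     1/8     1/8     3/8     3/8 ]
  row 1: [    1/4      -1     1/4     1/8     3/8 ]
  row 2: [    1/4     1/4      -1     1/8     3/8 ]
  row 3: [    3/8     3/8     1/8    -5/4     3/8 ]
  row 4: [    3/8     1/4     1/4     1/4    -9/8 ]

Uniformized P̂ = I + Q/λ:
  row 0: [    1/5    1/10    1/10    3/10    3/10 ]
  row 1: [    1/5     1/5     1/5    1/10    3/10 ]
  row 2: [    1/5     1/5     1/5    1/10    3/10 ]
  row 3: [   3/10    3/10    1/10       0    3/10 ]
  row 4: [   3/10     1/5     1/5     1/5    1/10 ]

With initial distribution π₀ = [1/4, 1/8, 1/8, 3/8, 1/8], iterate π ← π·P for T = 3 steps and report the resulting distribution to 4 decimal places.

π = [0.2410, 0.1925, 0.1595, 0.1560, 0.2510]

t=0: π = [0.2500, 0.1250, 0.1250, 0.3750, 0.1250]
t=1: π = [0.2500, 0.2125, 0.1375, 0.1250, 0.2750]
t=2: π = [0.2400, 0.1875, 0.1625, 0.1650, 0.2450]
t=3: π = [0.2410, 0.1925, 0.1595, 0.1560, 0.2510]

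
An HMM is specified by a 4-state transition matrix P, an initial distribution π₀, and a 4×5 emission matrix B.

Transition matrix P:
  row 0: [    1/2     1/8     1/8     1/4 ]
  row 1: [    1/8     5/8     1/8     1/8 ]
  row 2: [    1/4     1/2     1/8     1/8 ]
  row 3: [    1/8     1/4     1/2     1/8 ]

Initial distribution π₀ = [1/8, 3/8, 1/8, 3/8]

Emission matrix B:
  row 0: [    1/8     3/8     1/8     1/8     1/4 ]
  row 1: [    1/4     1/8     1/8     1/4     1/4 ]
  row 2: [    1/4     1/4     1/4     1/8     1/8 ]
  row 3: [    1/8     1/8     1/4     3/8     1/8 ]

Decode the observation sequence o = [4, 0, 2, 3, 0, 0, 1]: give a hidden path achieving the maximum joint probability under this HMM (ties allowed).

path = [1, 1, 1, 1, 1, 1, 1]

t=0: δ = [3.125e-02, 9.375e-02, 1.562e-02, 4.688e-02]  (obs o_0=4)
t=1: δ = [1.953e-03, 1.465e-02, 5.859e-03, 1.465e-03]  ψ = [0, 1, 3, 1]  (obs o_1=0)
t=2: δ = [2.289e-04, 1.144e-03, 4.578e-04, 4.578e-04]  ψ = [1, 1, 1, 1]  (obs o_2=2)
t=3: δ = [1.788e-05, 1.788e-04, 2.861e-05, 5.364e-05]  ψ = [1, 1, 3, 1]  (obs o_3=3)
t=4: δ = [2.794e-06, 2.794e-05, 6.706e-06, 2.794e-06]  ψ = [1, 1, 3, 1]  (obs o_4=0)
t=5: δ = [4.366e-07, 4.366e-06, 8.731e-07, 4.366e-07]  ψ = [1, 1, 1, 1]  (obs o_5=0)
t=6: δ = [2.046e-07, 3.411e-07, 1.364e-07, 6.821e-08]  ψ = [1, 1, 1, 1]  (obs o_6=1)
backtrack: best end state = 1; path = [1, 1, 1, 1, 1, 1, 1]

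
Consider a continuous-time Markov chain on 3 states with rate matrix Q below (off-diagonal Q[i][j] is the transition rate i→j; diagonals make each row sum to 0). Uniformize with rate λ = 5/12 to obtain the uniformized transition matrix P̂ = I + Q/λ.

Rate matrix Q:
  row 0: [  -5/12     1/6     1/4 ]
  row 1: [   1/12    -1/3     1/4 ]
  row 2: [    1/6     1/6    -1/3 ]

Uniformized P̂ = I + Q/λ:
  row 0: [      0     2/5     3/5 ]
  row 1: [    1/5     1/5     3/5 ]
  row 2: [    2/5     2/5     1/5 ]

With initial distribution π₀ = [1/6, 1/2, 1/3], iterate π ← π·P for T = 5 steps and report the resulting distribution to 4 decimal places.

π = [0.2372, 0.3333, 0.4295]

t=0: π = [0.1667, 0.5000, 0.3333]
t=1: π = [0.2333, 0.3000, 0.4667]
t=2: π = [0.2467, 0.3400, 0.4133]
t=3: π = [0.2333, 0.3320, 0.4347]
t=4: π = [0.2403, 0.3336, 0.4261]
t=5: π = [0.2372, 0.3333, 0.4295]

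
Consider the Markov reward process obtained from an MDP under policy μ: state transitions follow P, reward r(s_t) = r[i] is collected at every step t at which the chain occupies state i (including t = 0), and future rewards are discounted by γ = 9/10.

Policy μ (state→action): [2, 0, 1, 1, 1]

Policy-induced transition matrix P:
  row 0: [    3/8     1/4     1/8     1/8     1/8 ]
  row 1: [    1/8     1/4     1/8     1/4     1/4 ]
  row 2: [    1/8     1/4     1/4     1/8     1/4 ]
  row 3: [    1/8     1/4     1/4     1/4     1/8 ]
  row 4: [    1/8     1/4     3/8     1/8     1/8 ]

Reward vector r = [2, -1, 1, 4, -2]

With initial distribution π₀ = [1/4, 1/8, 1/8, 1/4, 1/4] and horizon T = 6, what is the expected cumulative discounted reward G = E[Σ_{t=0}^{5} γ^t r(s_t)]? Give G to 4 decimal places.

t=0: π = [0.2500, 0.1250, 0.1250, 0.2500, 0.2500], E[r] = 1.0000, γ^t·E[r] = 1.000000, running G = 1.000000
t=1: π = [0.1875, 0.2500, 0.2344, 0.1719, 0.1563], E[r] = 0.7344, γ^t·E[r] = 0.660938, running G = 1.660938
t=2: π = [0.1719, 0.2500, 0.2148, 0.1777, 0.1855], E[r] = 0.6484, γ^t·E[r] = 0.525234, running G = 2.186172
t=3: π = [0.1680, 0.2500, 0.2205, 0.1785, 0.1831], E[r] = 0.6541, γ^t·E[r] = 0.476804, running G = 2.662976
t=4: π = [0.1670, 0.2500, 0.2206, 0.1786, 0.1838], E[r] = 0.6512, γ^t·E[r] = 0.427282, running G = 3.090258
t=5: π = [0.1667, 0.2500, 0.2209, 0.1786, 0.1838], E[r] = 0.6510, γ^t·E[r] = 0.384389, running G = 3.474648

G = 3.4746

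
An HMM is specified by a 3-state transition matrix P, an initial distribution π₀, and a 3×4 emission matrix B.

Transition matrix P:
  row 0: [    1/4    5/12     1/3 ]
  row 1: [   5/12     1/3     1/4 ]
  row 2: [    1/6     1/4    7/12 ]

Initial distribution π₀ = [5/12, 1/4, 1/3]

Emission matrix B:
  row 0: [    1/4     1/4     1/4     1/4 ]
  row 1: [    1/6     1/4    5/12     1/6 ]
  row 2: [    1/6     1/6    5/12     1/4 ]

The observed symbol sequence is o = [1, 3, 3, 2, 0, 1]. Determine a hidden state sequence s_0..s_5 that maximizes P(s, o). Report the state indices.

t=0: δ = [1.042e-01, 6.250e-02, 5.556e-02]  (obs o_0=1)
t=1: δ = [6.510e-03, 7.234e-03, 8.681e-03]  ψ = [0, 0, 0]  (obs o_1=3)
t=2: δ = [7.535e-04, 4.521e-04, 1.266e-03]  ψ = [1, 0, 2]  (obs o_2=3)
t=3: δ = [5.275e-05, 1.319e-04, 3.077e-04]  ψ = [2, 2, 2]  (obs o_3=2)
t=4: δ = [1.374e-05, 1.282e-05, 2.991e-05]  ψ = [1, 2, 2]  (obs o_4=0)
t=5: δ = [1.335e-06, 1.870e-06, 2.908e-06]  ψ = [1, 2, 2]  (obs o_5=1)
backtrack: best end state = 2; path = [0, 2, 2, 2, 2, 2]

path = [0, 2, 2, 2, 2, 2]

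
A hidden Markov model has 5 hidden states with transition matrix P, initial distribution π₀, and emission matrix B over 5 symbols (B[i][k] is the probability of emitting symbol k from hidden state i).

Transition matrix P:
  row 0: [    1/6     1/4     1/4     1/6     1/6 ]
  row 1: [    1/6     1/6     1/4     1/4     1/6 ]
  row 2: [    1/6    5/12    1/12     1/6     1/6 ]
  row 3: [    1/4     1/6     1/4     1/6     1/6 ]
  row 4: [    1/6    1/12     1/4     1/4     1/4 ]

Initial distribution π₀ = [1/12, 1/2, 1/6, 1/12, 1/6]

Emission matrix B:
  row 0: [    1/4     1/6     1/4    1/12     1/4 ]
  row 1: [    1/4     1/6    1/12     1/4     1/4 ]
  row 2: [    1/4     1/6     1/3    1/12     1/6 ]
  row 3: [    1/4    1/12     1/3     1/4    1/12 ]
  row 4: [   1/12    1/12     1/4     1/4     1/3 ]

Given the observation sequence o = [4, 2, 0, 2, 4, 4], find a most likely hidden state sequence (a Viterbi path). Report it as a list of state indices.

path = [1, 2, 1, 2, 1, 4]

t=0: δ = [2.083e-02, 1.250e-01, 2.778e-02, 6.944e-03, 5.556e-02]  (obs o_0=4)
t=1: δ = [5.208e-03, 1.736e-03, 1.042e-02, 1.042e-02, 5.208e-03]  ψ = [1, 1, 1, 1, 1]  (obs o_1=2)
t=2: δ = [6.510e-04, 1.085e-03, 6.510e-04, 4.340e-04, 1.447e-04]  ψ = [3, 2, 3, 2, 2]  (obs o_2=0)
t=3: δ = [4.521e-05, 2.261e-05, 9.042e-05, 9.042e-05, 4.521e-05]  ψ = [1, 2, 1, 1, 1]  (obs o_3=2)
t=4: δ = [5.651e-06, 9.419e-06, 3.768e-06, 1.256e-06, 5.023e-06]  ψ = [3, 2, 3, 2, 2]  (obs o_4=4)
t=5: δ = [3.925e-07, 3.925e-07, 3.925e-07, 1.962e-07, 5.233e-07]  ψ = [1, 1, 1, 1, 1]  (obs o_5=4)
backtrack: best end state = 4; path = [1, 2, 1, 2, 1, 4]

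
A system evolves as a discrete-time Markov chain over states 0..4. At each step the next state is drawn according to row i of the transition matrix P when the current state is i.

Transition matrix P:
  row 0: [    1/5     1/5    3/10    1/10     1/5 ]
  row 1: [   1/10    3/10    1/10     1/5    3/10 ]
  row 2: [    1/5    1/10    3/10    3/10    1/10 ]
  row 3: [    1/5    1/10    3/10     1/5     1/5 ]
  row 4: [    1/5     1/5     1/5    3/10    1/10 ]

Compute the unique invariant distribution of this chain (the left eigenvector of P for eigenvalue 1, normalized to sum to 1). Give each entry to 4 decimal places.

π = [0.1830, 0.1697, 0.2486, 0.2240, 0.1746]

Balance equations π_j = Σ_i π_i·P[i][j]:
  π_0 = 1/5·π_0 + 1/10·π_1 + 1/5·π_2 + 1/5·π_3 + 1/5·π_4
  π_1 = 1/5·π_0 + 3/10·π_1 + 1/10·π_2 + 1/10·π_3 + 1/5·π_4
  π_2 = 3/10·π_0 + 1/10·π_1 + 3/10·π_2 + 3/10·π_3 + 1/5·π_4
  π_3 = 1/10·π_0 + 1/5·π_1 + 3/10·π_2 + 1/5·π_3 + 3/10·π_4
  normalize: π_0 + π_1 + π_2 + π_3 + π_4 = 1
Solving the linear system gives exactly π = [1594/8709, 1478/8709, 2165/8709, 1951/8709, 507/2903].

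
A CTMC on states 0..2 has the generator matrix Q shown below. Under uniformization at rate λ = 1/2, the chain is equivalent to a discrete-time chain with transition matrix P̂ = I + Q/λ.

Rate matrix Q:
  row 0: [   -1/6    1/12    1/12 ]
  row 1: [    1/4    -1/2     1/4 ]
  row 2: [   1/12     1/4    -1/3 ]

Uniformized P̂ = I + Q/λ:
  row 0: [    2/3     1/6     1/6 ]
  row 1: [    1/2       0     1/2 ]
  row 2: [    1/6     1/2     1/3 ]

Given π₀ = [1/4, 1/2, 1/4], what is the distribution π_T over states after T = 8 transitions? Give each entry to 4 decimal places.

t=0: π = [0.2500, 0.5000, 0.2500]
t=1: π = [0.4583, 0.1667, 0.3750]
t=2: π = [0.4514, 0.2639, 0.2847]
t=3: π = [0.4803, 0.2176, 0.3021]
t=4: π = [0.4794, 0.2311, 0.2895]
t=5: π = [0.4834, 0.2247, 0.2920]
t=6: π = [0.4832, 0.2265, 0.2902]
t=7: π = [0.4838, 0.2256, 0.2905]
t=8: π = [0.4838, 0.2259, 0.2903]

π = [0.4838, 0.2259, 0.2903]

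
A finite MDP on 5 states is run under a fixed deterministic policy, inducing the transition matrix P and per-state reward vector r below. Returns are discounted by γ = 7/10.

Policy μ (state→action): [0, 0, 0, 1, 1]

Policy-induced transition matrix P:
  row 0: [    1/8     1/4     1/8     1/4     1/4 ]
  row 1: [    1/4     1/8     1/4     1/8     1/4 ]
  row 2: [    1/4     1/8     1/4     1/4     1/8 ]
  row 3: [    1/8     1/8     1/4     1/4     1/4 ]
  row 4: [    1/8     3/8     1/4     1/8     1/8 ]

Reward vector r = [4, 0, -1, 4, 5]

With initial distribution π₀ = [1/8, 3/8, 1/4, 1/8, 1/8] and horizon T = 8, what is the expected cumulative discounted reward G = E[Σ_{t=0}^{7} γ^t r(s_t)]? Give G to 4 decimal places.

G = 6.2886

t=0: π = [0.1250, 0.3750, 0.2500, 0.1250, 0.1250], E[r] = 1.3750, γ^t·E[r] = 1.375000, running G = 1.375000
t=1: π = [0.2031, 0.1719, 0.2344, 0.1875, 0.2031], E[r] = 2.3438, γ^t·E[r] = 1.640625, running G = 3.015625
t=2: π = [0.1758, 0.2012, 0.2246, 0.2031, 0.1953], E[r] = 2.2676, γ^t·E[r] = 1.111113, running G = 4.126738
t=3: π = [0.1782, 0.1958, 0.2280, 0.2004, 0.1975], E[r] = 2.2742, γ^t·E[r] = 0.780040, running G = 4.906779
t=4: π = [0.1780, 0.1967, 0.2277, 0.2008, 0.1968], E[r] = 2.2716, γ^t·E[r] = 0.545405, running G = 5.452184
t=5: π = [0.1780, 0.1964, 0.2278, 0.2008, 0.1969], E[r] = 2.2724, γ^t·E[r] = 0.381918, running G = 5.834102
t=6: π = [0.1780, 0.1965, 0.2277, 0.2008, 0.1969], E[r] = 2.2722, γ^t·E[r] = 0.267326, running G = 6.101428
t=7: π = [0.1780, 0.1965, 0.2277, 0.2008, 0.1969], E[r] = 2.2723, γ^t·E[r] = 0.187130, running G = 6.288558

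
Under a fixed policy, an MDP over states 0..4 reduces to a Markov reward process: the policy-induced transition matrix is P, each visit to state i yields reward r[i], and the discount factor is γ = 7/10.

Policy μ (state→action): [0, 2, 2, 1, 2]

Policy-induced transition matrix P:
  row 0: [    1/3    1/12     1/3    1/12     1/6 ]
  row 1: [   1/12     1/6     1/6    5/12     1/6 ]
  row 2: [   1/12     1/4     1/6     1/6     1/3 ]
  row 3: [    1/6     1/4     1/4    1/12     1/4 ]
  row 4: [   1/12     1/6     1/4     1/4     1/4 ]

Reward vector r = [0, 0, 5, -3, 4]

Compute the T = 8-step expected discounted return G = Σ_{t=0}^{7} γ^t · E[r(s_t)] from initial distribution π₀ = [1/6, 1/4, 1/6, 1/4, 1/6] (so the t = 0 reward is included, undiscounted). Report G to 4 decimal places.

t=0: π = [0.1667, 0.2500, 0.1667, 0.2500, 0.1667], E[r] = 0.7500, γ^t·E[r] = 0.750000, running G = 0.750000
t=1: π = [0.1458, 0.1875, 0.2292, 0.2083, 0.2292], E[r] = 1.4375, γ^t·E[r] = 1.006250, running G = 1.756250
t=2: π = [0.1372, 0.1910, 0.2274, 0.2031, 0.2413], E[r] = 1.4931, γ^t·E[r] = 0.731597, running G = 2.487847
t=3: π = [0.1345, 0.1911, 0.2266, 0.2062, 0.2416], E[r] = 1.4808, γ^t·E[r] = 0.507900, running G = 2.995747
t=4: π = [0.1342, 0.1915, 0.2264, 0.2062, 0.2417], E[r] = 1.4804, γ^t·E[r] = 0.355452, running G = 3.351199
t=5: π = [0.1341, 0.1915, 0.2264, 0.2063, 0.2417], E[r] = 1.4797, γ^t·E[r] = 0.248691, running G = 3.599890
t=6: π = [0.1340, 0.1916, 0.2263, 0.2063, 0.2417], E[r] = 1.4797, γ^t·E[r] = 0.174081, running G = 3.773972
t=7: π = [0.1340, 0.1916, 0.2263, 0.2063, 0.2417], E[r] = 1.4796, γ^t·E[r] = 0.121855, running G = 3.895826

G = 3.8958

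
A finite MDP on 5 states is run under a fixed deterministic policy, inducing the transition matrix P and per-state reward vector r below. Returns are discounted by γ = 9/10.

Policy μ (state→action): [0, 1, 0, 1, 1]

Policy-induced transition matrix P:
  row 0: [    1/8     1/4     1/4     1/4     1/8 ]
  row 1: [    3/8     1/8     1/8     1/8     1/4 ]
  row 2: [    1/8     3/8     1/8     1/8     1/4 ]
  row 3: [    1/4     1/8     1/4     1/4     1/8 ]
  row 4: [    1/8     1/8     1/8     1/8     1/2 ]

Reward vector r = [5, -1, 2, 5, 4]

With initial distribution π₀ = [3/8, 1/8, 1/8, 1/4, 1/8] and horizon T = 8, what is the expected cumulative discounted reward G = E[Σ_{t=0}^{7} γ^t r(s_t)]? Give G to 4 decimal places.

G = 18.0163

t=0: π = [0.3750, 0.1250, 0.1250, 0.2500, 0.1250], E[r] = 3.7500, γ^t·E[r] = 3.750000, running G = 3.750000
t=1: π = [0.1875, 0.2031, 0.2031, 0.2031, 0.2031], E[r] = 2.9688, γ^t·E[r] = 2.671875, running G = 6.421875
t=2: π = [0.2012, 0.1992, 0.1738, 0.1738, 0.2520], E[r] = 3.0313, γ^t·E[r] = 2.455313, running G = 8.877188
t=3: π = [0.1965, 0.1936, 0.1719, 0.1719, 0.2661], E[r] = 3.0566, γ^t·E[r] = 2.228291, running G = 11.105479
t=4: π = [0.1949, 0.1925, 0.1711, 0.1711, 0.2705], E[r] = 3.0612, γ^t·E[r] = 2.008425, running G = 13.113904
t=5: π = [0.1945, 0.1921, 0.1707, 0.1707, 0.2719], E[r] = 3.0632, γ^t·E[r] = 1.808763, running G = 14.922667
t=6: π = [0.1944, 0.1920, 0.1707, 0.1707, 0.2723], E[r] = 3.0637, γ^t·E[r] = 1.628185, running G = 16.550852
t=7: π = [0.1943, 0.1920, 0.1706, 0.1706, 0.2724], E[r] = 3.0639, γ^t·E[r] = 1.465453, running G = 18.016305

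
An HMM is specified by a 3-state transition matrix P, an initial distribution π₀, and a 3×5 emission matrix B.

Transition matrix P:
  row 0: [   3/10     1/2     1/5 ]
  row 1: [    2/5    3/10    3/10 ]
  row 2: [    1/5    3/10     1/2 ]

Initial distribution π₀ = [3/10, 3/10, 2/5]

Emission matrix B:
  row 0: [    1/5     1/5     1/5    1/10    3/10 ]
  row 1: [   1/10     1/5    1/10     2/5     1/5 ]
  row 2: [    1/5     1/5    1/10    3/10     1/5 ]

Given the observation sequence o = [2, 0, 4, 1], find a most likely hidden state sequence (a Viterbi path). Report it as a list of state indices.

t=0: δ = [6.000e-02, 3.000e-02, 4.000e-02]  (obs o_0=2)
t=1: δ = [3.600e-03, 3.000e-03, 4.000e-03]  ψ = [0, 0, 2]  (obs o_1=0)
t=2: δ = [3.600e-04, 3.600e-04, 4.000e-04]  ψ = [1, 0, 2]  (obs o_2=4)
t=3: δ = [2.880e-05, 3.600e-05, 4.000e-05]  ψ = [1, 0, 2]  (obs o_3=1)
backtrack: best end state = 2; path = [2, 2, 2, 2]

path = [2, 2, 2, 2]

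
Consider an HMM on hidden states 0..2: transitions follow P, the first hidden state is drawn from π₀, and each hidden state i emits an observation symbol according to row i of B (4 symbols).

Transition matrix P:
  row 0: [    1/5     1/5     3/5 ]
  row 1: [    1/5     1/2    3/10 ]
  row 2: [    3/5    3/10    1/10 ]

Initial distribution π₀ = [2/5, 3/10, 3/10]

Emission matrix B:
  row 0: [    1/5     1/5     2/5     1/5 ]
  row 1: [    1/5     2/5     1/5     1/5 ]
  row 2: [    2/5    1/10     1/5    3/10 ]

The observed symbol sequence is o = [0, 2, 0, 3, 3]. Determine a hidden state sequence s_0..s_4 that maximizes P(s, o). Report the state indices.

t=0: δ = [8.000e-02, 6.000e-02, 1.200e-01]  (obs o_0=0)
t=1: δ = [2.880e-02, 7.200e-03, 9.600e-03]  ψ = [2, 2, 0]  (obs o_1=2)
t=2: δ = [1.152e-03, 1.152e-03, 6.912e-03]  ψ = [0, 0, 0]  (obs o_2=0)
t=3: δ = [8.294e-04, 4.147e-04, 2.074e-04]  ψ = [2, 2, 0]  (obs o_3=3)
t=4: δ = [3.318e-05, 4.147e-05, 1.493e-04]  ψ = [0, 1, 0]  (obs o_4=3)
backtrack: best end state = 2; path = [2, 0, 2, 0, 2]

path = [2, 0, 2, 0, 2]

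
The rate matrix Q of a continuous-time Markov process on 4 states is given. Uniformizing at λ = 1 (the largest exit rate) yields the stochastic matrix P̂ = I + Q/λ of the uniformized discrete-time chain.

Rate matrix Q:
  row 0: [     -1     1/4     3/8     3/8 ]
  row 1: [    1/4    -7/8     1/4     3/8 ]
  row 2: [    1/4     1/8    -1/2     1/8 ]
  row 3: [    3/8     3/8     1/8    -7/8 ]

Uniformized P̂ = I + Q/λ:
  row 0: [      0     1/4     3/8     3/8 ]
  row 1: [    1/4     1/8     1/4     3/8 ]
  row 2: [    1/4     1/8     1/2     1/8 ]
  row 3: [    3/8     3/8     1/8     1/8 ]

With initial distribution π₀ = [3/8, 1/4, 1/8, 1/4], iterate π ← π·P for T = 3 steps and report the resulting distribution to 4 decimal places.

t=0: π = [0.3750, 0.2500, 0.1250, 0.2500]
t=1: π = [0.1875, 0.2344, 0.2969, 0.2813]
t=2: π = [0.2383, 0.2188, 0.3125, 0.2305]
t=3: π = [0.2192, 0.2124, 0.3291, 0.2393]

π = [0.2192, 0.2124, 0.3291, 0.2393]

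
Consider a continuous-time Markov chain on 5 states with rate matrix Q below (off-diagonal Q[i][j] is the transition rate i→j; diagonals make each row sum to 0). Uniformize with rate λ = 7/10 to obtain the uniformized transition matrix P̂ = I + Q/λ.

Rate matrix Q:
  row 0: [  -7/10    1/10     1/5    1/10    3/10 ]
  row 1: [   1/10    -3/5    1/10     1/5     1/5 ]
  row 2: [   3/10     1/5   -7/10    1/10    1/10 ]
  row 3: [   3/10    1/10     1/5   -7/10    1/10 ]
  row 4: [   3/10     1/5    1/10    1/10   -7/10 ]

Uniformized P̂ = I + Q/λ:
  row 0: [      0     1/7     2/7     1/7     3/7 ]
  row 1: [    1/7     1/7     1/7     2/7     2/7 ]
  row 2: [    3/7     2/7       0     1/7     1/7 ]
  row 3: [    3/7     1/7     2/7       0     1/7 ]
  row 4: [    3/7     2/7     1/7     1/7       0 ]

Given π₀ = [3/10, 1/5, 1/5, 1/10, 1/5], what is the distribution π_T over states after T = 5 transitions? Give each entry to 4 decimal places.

t=0: π = [0.3000, 0.2000, 0.2000, 0.1000, 0.2000]
t=1: π = [0.2429, 0.2000, 0.1714, 0.1571, 0.2286]
t=2: π = [0.2673, 0.2000, 0.1755, 0.1490, 0.2082]
t=3: π = [0.2569, 0.1977, 0.1773, 0.1501, 0.2181]
t=4: π = [0.2620, 0.1993, 0.1757, 0.1496, 0.2133]
t=5: π = [0.2593, 0.1984, 0.1766, 0.1500, 0.2157]

π = [0.2593, 0.1984, 0.1766, 0.1500, 0.2157]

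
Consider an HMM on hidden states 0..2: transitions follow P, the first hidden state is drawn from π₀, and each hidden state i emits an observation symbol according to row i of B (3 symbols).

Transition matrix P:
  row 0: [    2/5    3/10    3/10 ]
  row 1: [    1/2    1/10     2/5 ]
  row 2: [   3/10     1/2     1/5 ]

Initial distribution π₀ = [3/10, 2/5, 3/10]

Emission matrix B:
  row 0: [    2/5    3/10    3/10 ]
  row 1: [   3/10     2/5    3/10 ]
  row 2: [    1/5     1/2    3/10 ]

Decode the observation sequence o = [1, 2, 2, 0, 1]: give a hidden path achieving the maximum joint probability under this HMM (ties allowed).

path = [1, 2, 1, 0, 2]

t=0: δ = [9.000e-02, 1.600e-01, 1.500e-01]  (obs o_0=1)
t=1: δ = [2.400e-02, 2.250e-02, 1.920e-02]  ψ = [1, 2, 1]  (obs o_1=2)
t=2: δ = [3.375e-03, 2.880e-03, 2.700e-03]  ψ = [1, 2, 1]  (obs o_2=2)
t=3: δ = [5.760e-04, 4.050e-04, 2.304e-04]  ψ = [1, 2, 1]  (obs o_3=0)
t=4: δ = [6.912e-05, 6.912e-05, 8.640e-05]  ψ = [0, 0, 0]  (obs o_4=1)
backtrack: best end state = 2; path = [1, 2, 1, 0, 2]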